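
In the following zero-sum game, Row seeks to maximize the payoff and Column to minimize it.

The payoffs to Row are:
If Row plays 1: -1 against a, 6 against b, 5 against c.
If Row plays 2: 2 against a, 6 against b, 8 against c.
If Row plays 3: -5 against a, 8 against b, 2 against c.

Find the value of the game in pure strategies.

Row minima: -1, 2, -5 → Row's maximin is 2.
Column maxima: 2, 8, 8 → Column's minimax is 2.
They coincide at (2, a), so the value is 2.

2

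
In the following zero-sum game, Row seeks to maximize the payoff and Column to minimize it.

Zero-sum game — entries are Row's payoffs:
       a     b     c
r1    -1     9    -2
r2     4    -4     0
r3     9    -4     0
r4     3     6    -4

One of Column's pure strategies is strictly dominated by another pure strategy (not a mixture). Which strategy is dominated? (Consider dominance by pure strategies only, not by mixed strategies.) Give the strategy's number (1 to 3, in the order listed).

Column prefers columns that give Row less. Compare a with c: -2 < -1, 0 < 4, 0 < 9, -4 < 3.
So c strictly dominates a for Column; a is strictly dominated.

1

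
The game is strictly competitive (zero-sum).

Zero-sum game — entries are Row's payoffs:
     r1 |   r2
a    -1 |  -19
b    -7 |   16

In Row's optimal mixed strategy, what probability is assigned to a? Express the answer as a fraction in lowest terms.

Row minima are -19 and -7, so Row's maximin is -7; column maxima are -1 and 16, so Column's minimax is -1. These differ, so the equilibrium is in mixed strategies.
Let Row play a with probability p. Column is indifferent when −p − 7(1−p) = −19p + 16(1−p), giving p = 23/41.

23/41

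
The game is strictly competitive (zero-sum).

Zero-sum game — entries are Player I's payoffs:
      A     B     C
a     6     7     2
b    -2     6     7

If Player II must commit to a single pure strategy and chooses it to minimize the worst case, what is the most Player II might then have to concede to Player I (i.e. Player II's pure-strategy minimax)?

6

The worst case (largest entry) in each column is A: 6, B: 7, C: 7.
The best (smallest) of these is 6.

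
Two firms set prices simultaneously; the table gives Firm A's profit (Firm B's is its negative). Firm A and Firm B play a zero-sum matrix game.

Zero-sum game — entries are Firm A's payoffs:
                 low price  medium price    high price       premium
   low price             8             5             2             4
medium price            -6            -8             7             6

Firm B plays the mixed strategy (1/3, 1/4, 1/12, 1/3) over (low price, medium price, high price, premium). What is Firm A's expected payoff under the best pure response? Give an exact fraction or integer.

65/12

low price: (8)·(1/3) + (5)·(1/4) + (2)·(1/12) + (4)·(1/3) = 65/12.
medium price: (-6)·(1/3) + (-8)·(1/4) + (7)·(1/12) + (6)·(1/3) = -17/12.
The best pure response is low price with expected payoff 65/12.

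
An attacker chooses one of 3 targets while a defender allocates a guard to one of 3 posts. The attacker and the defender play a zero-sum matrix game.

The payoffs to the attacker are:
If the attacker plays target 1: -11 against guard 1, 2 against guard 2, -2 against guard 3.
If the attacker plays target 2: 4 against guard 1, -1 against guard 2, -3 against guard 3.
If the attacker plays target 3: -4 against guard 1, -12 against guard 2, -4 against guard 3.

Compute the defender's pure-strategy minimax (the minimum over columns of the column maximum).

-2

The worst case (largest entry) in each column is guard 1: 4, guard 2: 2, guard 3: -2.
The best (smallest) of these is -2.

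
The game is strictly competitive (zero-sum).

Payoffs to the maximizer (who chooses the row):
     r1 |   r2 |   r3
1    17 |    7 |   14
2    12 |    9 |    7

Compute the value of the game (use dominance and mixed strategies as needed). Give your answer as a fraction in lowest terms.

Column r1 is strictly dominated by r3 for the minimizer (it gives the maximizer more in every row).
The remaining 2×2 game on (1, 2) × (r2, r3) has no saddle point. Let the maximizer play 1 with probability p; indifference gives 7p + 9(1−p) = 14p + 7(1−p), so p = 2/9.
Similarly the minimizer's optimal q on r2 is 7/9, and the value is 7·(7/9) + (14)·(2/9) = 77/9.

77/9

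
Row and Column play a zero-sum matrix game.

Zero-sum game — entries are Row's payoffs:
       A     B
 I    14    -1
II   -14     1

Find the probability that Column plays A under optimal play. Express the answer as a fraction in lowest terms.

Row minima are -1 and -14, so Row's maximin is -1; column maxima are 14 and 1, so Column's minimax is 1. These differ, so the equilibrium is in mixed strategies.
Let Column play A with probability q. Row is indifferent when 14q − (1−q) = −14q + (1−q), giving q = 1/15.

1/15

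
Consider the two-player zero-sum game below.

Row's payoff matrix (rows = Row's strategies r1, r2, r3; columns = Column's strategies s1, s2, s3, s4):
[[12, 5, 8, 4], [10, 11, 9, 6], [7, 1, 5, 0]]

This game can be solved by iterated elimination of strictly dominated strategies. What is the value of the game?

6

Column s2 is strictly dominated by s4 for Column (4<5, 6<11, 0<1); eliminate s2.
Column s1 is strictly dominated by s3 for Column (8<12, 9<10, 5<7); eliminate s1.
Row r3 is strictly dominated by row r1 (8>5, 4>0); eliminate r3.
Column s3 is strictly dominated by s4 for Column (4<8, 6<9); eliminate s3.
Row r1 is strictly dominated by row r2 (6>4); eliminate r1.
Only (r2, s4) remains, with payoff 6.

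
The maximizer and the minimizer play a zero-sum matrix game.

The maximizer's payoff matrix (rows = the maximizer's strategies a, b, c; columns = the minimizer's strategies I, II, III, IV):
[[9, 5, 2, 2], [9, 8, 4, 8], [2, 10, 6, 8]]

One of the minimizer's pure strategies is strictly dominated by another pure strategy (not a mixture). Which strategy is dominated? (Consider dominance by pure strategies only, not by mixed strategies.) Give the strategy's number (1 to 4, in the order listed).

The minimizer prefers columns that give the maximizer less. Compare II with III: 2 < 5, 4 < 8, 6 < 10.
So III strictly dominates II for the minimizer; II is strictly dominated.

2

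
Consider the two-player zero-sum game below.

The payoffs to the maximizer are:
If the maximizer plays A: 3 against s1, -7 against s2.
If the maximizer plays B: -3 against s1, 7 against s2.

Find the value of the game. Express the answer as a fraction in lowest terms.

0

Row minima are -7 and -3, so the maximizer's maximin is -3; column maxima are 3 and 7, so the minimizer's minimax is 3. These differ, so the equilibrium is in mixed strategies.
Let the maximizer play A with probability p. The minimizer is indifferent when 3p − 3(1−p) = −7p + 7(1−p), giving p = 1/2.
Let the minimizer play s1 with probability q. The maximizer is indifferent when 3q − 7(1−q) = −3q + 7(1−q), giving q = 7/10.
The value is 3·(7/10) + (-7)·(3/10) = 0.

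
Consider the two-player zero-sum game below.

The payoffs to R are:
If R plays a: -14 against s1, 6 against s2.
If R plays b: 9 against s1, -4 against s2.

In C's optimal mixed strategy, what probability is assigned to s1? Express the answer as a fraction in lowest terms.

10/33

Row minima are -14 and -4, so R's maximin is -4; column maxima are 9 and 6, so C's minimax is 6. These differ, so the equilibrium is in mixed strategies.
Let C play s1 with probability q. R is indifferent when −14q + 6(1−q) = 9q − 4(1−q), giving q = 10/33.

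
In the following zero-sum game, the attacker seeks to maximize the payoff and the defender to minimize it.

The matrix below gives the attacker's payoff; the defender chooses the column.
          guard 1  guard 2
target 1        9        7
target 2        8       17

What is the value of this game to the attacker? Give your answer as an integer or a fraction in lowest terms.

97/11

Row minima are 7 and 8, so the attacker's maximin is 8; column maxima are 9 and 17, so the defender's minimax is 9. These differ, so the equilibrium is in mixed strategies.
Let the attacker play target 1 with probability p. The defender is indifferent when 9p + 8(1−p) = 7p + 17(1−p), giving p = 9/11.
Let the defender play guard 1 with probability q. The attacker is indifferent when 9q + 7(1−q) = 8q + 17(1−q), giving q = 10/11.
The value is 9·(10/11) + (7)·(1/11) = 97/11.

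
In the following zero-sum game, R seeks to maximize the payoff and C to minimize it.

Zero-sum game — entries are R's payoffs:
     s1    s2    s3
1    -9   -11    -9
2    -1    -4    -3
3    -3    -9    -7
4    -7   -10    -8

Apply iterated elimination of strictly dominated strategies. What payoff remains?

-4

Row 4 is strictly dominated by row 2 (-1>-7, -4>-10, -3>-8); eliminate 4.
Column s3 is strictly dominated by s2 for C (-11<-9, -4<-3, -9<-7); eliminate s3.
Column s1 is strictly dominated by s2 for C (-11<-9, -4<-1, -9<-3); eliminate s1.
Row 3 is strictly dominated by row 2 (-4>-9); eliminate 3.
Row 1 is strictly dominated by row 2 (-4>-11); eliminate 1.
Only (2, s2) remains, with payoff -4.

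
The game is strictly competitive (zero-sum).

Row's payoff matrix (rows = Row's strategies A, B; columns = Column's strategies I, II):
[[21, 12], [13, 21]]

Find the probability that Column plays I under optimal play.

9/17

Row minima are 12 and 13, so Row's maximin is 13; column maxima are 21 and 21, so Column's minimax is 21. These differ, so the equilibrium is in mixed strategies.
Let Column play I with probability q. Row is indifferent when 21q + 12(1−q) = 13q + 21(1−q), giving q = 9/17.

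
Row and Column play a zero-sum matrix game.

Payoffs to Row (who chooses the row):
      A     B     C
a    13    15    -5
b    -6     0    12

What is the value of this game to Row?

7/2

Column B is strictly dominated by A for Column (it gives Row more in every row).
The remaining 2×2 game on (a, b) × (A, C) has no saddle point. Let Row play a with probability p; indifference gives 13p − 6(1−p) = −5p + 12(1−p), so p = 1/2.
Similarly Column's optimal q on A is 17/36, and the value is 13·(17/36) + (-5)·(19/36) = 7/2.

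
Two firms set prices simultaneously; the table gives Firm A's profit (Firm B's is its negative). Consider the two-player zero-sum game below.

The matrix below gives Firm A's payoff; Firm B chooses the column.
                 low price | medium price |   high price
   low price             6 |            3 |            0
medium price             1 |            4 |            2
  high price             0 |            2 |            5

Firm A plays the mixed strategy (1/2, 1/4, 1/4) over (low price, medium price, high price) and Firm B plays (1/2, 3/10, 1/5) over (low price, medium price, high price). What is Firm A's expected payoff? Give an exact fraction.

Against (1/2, 3/10, 1/5), each row's expected payoff is low price: 39/10; medium price: 21/10; high price: 8/5.
Taking the (1/2, 1/4, 1/4)-weighted average: (1/2)·(39/10) + (1/4)·(21/10) + (1/4)·(8/5) = 23/8.

23/8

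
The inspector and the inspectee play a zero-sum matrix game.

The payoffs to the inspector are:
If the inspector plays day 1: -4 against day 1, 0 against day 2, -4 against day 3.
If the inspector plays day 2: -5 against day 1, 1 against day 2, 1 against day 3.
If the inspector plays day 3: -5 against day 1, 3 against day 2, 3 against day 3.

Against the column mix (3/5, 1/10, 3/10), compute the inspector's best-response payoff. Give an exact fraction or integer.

-9/5

day 1: (-4)·(3/5) + (0)·(1/10) + (-4)·(3/10) = -18/5.
day 2: (-5)·(3/5) + (1)·(1/10) + (1)·(3/10) = -13/5.
day 3: (-5)·(3/5) + (3)·(1/10) + (3)·(3/10) = -9/5.
The best pure response is day 3 with expected payoff -9/5.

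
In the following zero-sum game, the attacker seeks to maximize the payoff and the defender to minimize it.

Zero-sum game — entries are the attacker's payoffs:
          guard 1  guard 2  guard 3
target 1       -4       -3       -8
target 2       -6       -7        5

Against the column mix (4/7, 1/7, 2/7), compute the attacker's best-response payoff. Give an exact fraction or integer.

-3

target 1: (-4)·(4/7) + (-3)·(1/7) + (-8)·(2/7) = -5.
target 2: (-6)·(4/7) + (-7)·(1/7) + (5)·(2/7) = -3.
The best pure response is target 2 with expected payoff -3.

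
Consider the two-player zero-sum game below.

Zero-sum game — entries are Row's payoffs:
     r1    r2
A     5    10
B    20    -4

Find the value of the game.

Row minima are 5 and -4, so Row's maximin is 5; column maxima are 20 and 10, so Column's minimax is 10. These differ, so the equilibrium is in mixed strategies.
Let Row play A with probability p. Column is indifferent when 5p + 20(1−p) = 10p − 4(1−p), giving p = 24/29.
Let Column play r1 with probability q. Row is indifferent when 5q + 10(1−q) = 20q − 4(1−q), giving q = 14/29.
The value is 5·(14/29) + (10)·(15/29) = 220/29.

220/29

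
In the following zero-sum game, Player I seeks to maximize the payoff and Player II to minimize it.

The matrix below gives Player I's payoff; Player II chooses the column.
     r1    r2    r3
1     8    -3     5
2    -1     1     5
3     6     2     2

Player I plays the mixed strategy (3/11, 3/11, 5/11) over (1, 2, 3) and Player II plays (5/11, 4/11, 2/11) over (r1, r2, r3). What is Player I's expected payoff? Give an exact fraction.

351/121

Against (5/11, 4/11, 2/11), each row's expected payoff is 1: 38/11; 2: 9/11; 3: 42/11.
Taking the (3/11, 3/11, 5/11)-weighted average: (3/11)·(38/11) + (3/11)·(9/11) + (5/11)·(42/11) = 351/121.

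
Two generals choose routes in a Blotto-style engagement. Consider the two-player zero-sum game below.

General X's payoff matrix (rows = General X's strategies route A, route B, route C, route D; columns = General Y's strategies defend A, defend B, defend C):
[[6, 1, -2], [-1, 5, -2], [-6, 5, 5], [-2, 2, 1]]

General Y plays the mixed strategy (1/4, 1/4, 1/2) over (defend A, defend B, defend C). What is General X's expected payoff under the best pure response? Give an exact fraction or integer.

route A: (6)·(1/4) + (1)·(1/4) + (-2)·(1/2) = 3/4.
route B: (-1)·(1/4) + (5)·(1/4) + (-2)·(1/2) = 0.
route C: (-6)·(1/4) + (5)·(1/4) + (5)·(1/2) = 9/4.
route D: (-2)·(1/4) + (2)·(1/4) + (1)·(1/2) = 1/2.
The best pure response is route C with expected payoff 9/4.

9/4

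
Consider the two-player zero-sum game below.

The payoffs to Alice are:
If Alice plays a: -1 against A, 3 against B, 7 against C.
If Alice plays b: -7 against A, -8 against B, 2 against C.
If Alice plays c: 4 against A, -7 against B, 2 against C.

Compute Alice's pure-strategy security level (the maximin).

-1

The worst-case payoff for each row is a: -1, b: -8, c: -7.
The best of these is -1.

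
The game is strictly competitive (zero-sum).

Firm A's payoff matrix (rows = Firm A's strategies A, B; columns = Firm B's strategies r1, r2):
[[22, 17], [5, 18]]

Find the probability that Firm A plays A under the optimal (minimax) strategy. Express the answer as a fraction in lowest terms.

Row minima are 17 and 5, so Firm A's maximin is 17; column maxima are 22 and 18, so Firm B's minimax is 18. These differ, so the equilibrium is in mixed strategies.
Let Firm A play A with probability p. Firm B is indifferent when 22p + 5(1−p) = 17p + 18(1−p), giving p = 13/18.

13/18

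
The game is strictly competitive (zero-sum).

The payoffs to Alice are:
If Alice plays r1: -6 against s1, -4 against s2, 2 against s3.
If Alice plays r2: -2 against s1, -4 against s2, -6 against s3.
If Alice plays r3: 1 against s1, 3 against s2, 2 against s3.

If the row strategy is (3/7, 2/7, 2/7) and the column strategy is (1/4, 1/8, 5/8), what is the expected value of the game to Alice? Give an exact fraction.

-8/7

Against (1/4, 1/8, 5/8), each row's expected payoff is r1: -3/4; r2: -19/4; r3: 15/8.
Taking the (3/7, 2/7, 2/7)-weighted average: (3/7)·(-3/4) + (2/7)·(-19/4) + (2/7)·(15/8) = -8/7.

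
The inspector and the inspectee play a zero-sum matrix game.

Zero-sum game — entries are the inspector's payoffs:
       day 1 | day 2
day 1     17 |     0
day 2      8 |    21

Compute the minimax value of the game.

119/10

Row minima are 0 and 8, so the inspector's maximin is 8; column maxima are 17 and 21, so the inspectee's minimax is 17. These differ, so the equilibrium is in mixed strategies.
Let the inspector play day 1 with probability p. The inspectee is indifferent when 17p + 8(1−p) = 21(1−p), giving p = 13/30.
Let the inspectee play day 1 with probability q. The inspector is indifferent when 17q = 8q + 21(1−q), giving q = 7/10.
The value is 17·(7/10) + (0)·(3/10) = 119/10.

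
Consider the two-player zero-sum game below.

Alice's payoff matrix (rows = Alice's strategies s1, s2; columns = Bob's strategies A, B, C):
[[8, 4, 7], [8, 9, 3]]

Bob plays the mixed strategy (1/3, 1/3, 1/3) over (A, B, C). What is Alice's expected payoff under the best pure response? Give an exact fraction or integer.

20/3

s1: (8)·(1/3) + (4)·(1/3) + (7)·(1/3) = 19/3.
s2: (8)·(1/3) + (9)·(1/3) + (3)·(1/3) = 20/3.
The best pure response is s2 with expected payoff 20/3.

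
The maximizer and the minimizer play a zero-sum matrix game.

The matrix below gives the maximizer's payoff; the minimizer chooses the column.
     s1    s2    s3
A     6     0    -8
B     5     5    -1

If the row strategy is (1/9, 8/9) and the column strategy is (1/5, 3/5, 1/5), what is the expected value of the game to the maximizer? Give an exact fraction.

Against (1/5, 3/5, 1/5), each row's expected payoff is A: -2/5; B: 19/5.
Taking the (1/9, 8/9)-weighted average: (1/9)·(-2/5) + (8/9)·(19/5) = 10/3.

10/3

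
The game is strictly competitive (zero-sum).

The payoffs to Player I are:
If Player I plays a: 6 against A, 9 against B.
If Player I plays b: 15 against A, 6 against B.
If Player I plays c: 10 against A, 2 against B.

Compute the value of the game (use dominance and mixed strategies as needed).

33/4

Row c is strictly dominated by row b, so Player I never plays it.
The remaining 2×2 game on (a, b) × (A, B) has no saddle point. Let Player I play a with probability p; indifference gives 6p + 15(1−p) = 9p + 6(1−p), so p = 3/4.
Similarly Player II's optimal q on A is 1/4, and the value is 6·(1/4) + (9)·(3/4) = 33/4.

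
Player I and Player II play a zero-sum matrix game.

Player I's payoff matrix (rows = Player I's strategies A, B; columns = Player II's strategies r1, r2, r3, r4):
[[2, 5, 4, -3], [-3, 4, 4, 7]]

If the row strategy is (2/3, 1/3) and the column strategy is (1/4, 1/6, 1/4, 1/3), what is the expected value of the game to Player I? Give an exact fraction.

71/36

Against (1/4, 1/6, 1/4, 1/3), each row's expected payoff is A: 4/3; B: 13/4.
Taking the (2/3, 1/3)-weighted average: (2/3)·(4/3) + (1/3)·(13/4) = 71/36.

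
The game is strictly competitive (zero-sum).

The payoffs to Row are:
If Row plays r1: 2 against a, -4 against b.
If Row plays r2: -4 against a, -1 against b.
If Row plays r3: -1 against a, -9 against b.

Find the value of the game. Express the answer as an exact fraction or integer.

-2

Row r3 is strictly dominated by row r1, so Row never plays it.
The remaining 2×2 game on (r1, r2) × (a, b) has no saddle point. Let Row play r1 with probability p; indifference gives 2p − 4(1−p) = −4p − (1−p), so p = 1/3.
Similarly Column's optimal q on a is 1/3, and the value is 2·(1/3) + (-4)·(2/3) = -2.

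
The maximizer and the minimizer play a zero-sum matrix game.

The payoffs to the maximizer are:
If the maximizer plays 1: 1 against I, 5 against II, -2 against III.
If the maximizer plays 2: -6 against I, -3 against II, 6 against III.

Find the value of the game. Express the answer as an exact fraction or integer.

Column II is strictly dominated by I for the minimizer (it gives the maximizer more in every row).
The remaining 2×2 game on (1, 2) × (I, III) has no saddle point. Let the maximizer play 1 with probability p; indifference gives p − 6(1−p) = −2p + 6(1−p), so p = 4/5.
Similarly the minimizer's optimal q on I is 8/15, and the value is 1·(8/15) + (-2)·(7/15) = -2/5.

-2/5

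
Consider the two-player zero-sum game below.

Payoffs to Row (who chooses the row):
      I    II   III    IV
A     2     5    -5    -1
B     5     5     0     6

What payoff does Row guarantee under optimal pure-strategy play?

Row minima: -5, 0 → Row's maximin is 0.
Column maxima: 5, 5, 0, 6 → Column's minimax is 0.
They coincide at (B, III), so the value is 0.

0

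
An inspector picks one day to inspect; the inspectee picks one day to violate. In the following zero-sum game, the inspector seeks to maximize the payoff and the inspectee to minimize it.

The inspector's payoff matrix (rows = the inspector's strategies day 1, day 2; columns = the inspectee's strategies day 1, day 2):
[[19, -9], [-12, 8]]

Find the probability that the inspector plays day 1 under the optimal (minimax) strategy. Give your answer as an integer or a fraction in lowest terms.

5/12

Row minima are -9 and -12, so the inspector's maximin is -9; column maxima are 19 and 8, so the inspectee's minimax is 8. These differ, so the equilibrium is in mixed strategies.
Let the inspector play day 1 with probability p. The inspectee is indifferent when 19p − 12(1−p) = −9p + 8(1−p), giving p = 5/12.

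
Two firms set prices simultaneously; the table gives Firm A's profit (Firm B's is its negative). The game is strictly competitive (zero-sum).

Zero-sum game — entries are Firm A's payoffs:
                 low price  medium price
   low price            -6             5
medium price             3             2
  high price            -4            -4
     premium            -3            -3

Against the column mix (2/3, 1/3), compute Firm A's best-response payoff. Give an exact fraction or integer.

8/3

low price: (-6)·(2/3) + (5)·(1/3) = -7/3.
medium price: (3)·(2/3) + (2)·(1/3) = 8/3.
high price: (-4)·(2/3) + (-4)·(1/3) = -4.
premium: (-3)·(2/3) + (-3)·(1/3) = -3.
The best pure response is medium price with expected payoff 8/3.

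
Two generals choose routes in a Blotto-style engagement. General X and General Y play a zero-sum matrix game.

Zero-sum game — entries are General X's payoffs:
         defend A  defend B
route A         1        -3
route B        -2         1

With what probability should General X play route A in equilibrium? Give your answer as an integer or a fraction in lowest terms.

3/7

Row minima are -3 and -2, so General X's maximin is -2; column maxima are 1 and 1, so General Y's minimax is 1. These differ, so the equilibrium is in mixed strategies.
Let General X play route A with probability p. General Y is indifferent when p − 2(1−p) = −3p + (1−p), giving p = 3/7.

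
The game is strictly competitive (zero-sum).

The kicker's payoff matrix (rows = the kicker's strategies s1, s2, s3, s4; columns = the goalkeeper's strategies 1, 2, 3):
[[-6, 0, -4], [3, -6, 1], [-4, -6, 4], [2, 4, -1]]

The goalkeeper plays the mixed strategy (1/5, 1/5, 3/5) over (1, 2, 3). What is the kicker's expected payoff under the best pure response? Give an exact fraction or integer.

3/5

s1: (-6)·(1/5) + (0)·(1/5) + (-4)·(3/5) = -18/5.
s2: (3)·(1/5) + (-6)·(1/5) + (1)·(3/5) = 0.
s3: (-4)·(1/5) + (-6)·(1/5) + (4)·(3/5) = 2/5.
s4: (2)·(1/5) + (4)·(1/5) + (-1)·(3/5) = 3/5.
The best pure response is s4 with expected payoff 3/5.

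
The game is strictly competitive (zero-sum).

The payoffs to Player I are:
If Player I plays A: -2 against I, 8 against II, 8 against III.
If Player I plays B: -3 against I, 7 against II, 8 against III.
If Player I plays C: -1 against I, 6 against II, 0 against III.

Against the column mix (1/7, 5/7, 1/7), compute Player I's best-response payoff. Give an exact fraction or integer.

A: (-2)·(1/7) + (8)·(5/7) + (8)·(1/7) = 46/7.
B: (-3)·(1/7) + (7)·(5/7) + (8)·(1/7) = 40/7.
C: (-1)·(1/7) + (6)·(5/7) + (0)·(1/7) = 29/7.
The best pure response is A with expected payoff 46/7.

46/7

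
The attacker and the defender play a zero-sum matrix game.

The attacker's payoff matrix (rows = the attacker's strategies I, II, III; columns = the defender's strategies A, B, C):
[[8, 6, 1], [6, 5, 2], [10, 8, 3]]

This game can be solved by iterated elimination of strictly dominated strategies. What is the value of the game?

Column A is strictly dominated by B for the defender (6<8, 5<6, 8<10); eliminate A.
Row II is strictly dominated by row III (8>5, 3>2); eliminate II.
Row I is strictly dominated by row III (8>6, 3>1); eliminate I.
Column B is strictly dominated by C for the defender (3<8); eliminate B.
Only (III, C) remains, with payoff 3.

3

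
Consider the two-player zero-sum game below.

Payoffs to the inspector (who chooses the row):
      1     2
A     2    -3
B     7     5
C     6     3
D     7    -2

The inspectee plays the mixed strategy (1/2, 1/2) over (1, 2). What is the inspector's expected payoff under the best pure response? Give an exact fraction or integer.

6

A: (2)·(1/2) + (-3)·(1/2) = -1/2.
B: (7)·(1/2) + (5)·(1/2) = 6.
C: (6)·(1/2) + (3)·(1/2) = 9/2.
D: (7)·(1/2) + (-2)·(1/2) = 5/2.
The best pure response is B with expected payoff 6.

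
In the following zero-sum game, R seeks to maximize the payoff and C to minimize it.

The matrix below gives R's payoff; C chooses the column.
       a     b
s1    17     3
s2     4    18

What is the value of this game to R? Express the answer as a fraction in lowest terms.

21/2

Row minima are 3 and 4, so R's maximin is 4; column maxima are 17 and 18, so C's minimax is 17. These differ, so the equilibrium is in mixed strategies.
Let R play s1 with probability p. C is indifferent when 17p + 4(1−p) = 3p + 18(1−p), giving p = 1/2.
Let C play a with probability q. R is indifferent when 17q + 3(1−q) = 4q + 18(1−q), giving q = 15/28.
The value is 17·(15/28) + (3)·(13/28) = 21/2.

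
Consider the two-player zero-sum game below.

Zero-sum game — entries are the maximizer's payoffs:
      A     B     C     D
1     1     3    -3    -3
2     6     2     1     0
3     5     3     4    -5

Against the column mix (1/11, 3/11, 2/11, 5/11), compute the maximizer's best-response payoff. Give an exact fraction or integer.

14/11

1: (1)·(1/11) + (3)·(3/11) + (-3)·(2/11) + (-3)·(5/11) = -1.
2: (6)·(1/11) + (2)·(3/11) + (1)·(2/11) + (0)·(5/11) = 14/11.
3: (5)·(1/11) + (3)·(3/11) + (4)·(2/11) + (-5)·(5/11) = -3/11.
The best pure response is 2 with expected payoff 14/11.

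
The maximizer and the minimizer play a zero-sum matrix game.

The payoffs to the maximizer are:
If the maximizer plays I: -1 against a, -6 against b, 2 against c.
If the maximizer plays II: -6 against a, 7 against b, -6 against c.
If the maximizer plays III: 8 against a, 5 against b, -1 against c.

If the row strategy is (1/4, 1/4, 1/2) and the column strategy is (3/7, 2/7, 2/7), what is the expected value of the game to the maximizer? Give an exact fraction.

Against (3/7, 2/7, 2/7), each row's expected payoff is I: -11/7; II: -16/7; III: 32/7.
Taking the (1/4, 1/4, 1/2)-weighted average: (1/4)·(-11/7) + (1/4)·(-16/7) + (1/2)·(32/7) = 37/28.

37/28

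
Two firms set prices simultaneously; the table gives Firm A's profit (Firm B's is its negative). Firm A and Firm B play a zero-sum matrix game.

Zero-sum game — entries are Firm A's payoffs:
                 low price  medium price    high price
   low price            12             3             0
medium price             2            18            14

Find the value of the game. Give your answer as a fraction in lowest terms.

Column medium price is strictly dominated by high price for Firm B (it gives Firm A more in every row).
The remaining 2×2 game on (low price, medium price) × (low price, high price) has no saddle point. Let Firm A play low price with probability p; indifference gives 12p + 2(1−p) = 14(1−p), so p = 1/2.
Similarly Firm B's optimal q on low price is 7/12, and the value is 12·(7/12) + (0)·(5/12) = 7.

7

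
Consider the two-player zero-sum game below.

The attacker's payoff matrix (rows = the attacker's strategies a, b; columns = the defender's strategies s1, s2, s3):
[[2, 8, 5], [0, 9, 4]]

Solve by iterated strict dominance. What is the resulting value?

Column s2 is strictly dominated by s1 for the defender (2<8, 0<9); eliminate s2.
Column s3 is strictly dominated by s1 for the defender (2<5, 0<4); eliminate s3.
Row b is strictly dominated by row a (2>0); eliminate b.
Only (a, s1) remains, with payoff 2.

2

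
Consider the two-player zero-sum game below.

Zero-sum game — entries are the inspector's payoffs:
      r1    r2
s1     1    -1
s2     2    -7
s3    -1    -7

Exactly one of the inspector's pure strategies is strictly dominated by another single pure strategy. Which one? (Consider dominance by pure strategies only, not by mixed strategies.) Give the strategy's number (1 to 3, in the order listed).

3

Compare s3 with s1: 1 > -1, -1 > -7.
So s1 strictly dominates s3 for the inspector; s3 is strictly dominated.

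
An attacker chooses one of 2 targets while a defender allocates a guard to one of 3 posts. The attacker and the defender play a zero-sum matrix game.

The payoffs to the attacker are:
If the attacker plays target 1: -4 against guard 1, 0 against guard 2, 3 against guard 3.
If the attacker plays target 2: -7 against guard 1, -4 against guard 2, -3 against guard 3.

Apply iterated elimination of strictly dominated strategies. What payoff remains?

-4

Row target 2 is strictly dominated by row target 1 (-4>-7, 0>-4, 3>-3); eliminate target 2.
Column guard 3 is strictly dominated by guard 1 for the defender (-4<3); eliminate guard 3.
Column guard 2 is strictly dominated by guard 1 for the defender (-4<0); eliminate guard 2.
Only (target 1, guard 1) remains, with payoff -4.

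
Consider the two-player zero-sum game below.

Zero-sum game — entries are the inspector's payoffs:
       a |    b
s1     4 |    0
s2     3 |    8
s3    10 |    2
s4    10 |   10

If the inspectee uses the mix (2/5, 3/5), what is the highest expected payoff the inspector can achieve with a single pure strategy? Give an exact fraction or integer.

10

s1: (4)·(2/5) + (0)·(3/5) = 8/5.
s2: (3)·(2/5) + (8)·(3/5) = 6.
s3: (10)·(2/5) + (2)·(3/5) = 26/5.
s4: (10)·(2/5) + (10)·(3/5) = 10.
The best pure response is s4 with expected payoff 10.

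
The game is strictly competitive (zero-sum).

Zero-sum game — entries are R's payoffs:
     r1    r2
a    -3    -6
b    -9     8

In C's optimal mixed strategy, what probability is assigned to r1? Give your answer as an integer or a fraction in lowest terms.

7/10

Row minima are -6 and -9, so R's maximin is -6; column maxima are -3 and 8, so C's minimax is -3. These differ, so the equilibrium is in mixed strategies.
Let C play r1 with probability q. R is indifferent when −3q − 6(1−q) = −9q + 8(1−q), giving q = 7/10.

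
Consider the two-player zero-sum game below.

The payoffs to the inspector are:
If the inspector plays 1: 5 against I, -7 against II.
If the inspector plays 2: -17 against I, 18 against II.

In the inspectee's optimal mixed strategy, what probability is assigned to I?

Row minima are -7 and -17, so the inspector's maximin is -7; column maxima are 5 and 18, so the inspectee's minimax is 5. These differ, so the equilibrium is in mixed strategies.
Let the inspectee play I with probability q. The inspector is indifferent when 5q − 7(1−q) = −17q + 18(1−q), giving q = 25/47.

25/47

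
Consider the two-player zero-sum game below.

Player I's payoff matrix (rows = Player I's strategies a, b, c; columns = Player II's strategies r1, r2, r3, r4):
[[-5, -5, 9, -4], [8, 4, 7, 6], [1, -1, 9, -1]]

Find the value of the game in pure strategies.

4

Row minima: -5, 4, -1 → Player I's maximin is 4.
Column maxima: 8, 4, 9, 6 → Player II's minimax is 4.
They coincide at (b, r2), so the value is 4.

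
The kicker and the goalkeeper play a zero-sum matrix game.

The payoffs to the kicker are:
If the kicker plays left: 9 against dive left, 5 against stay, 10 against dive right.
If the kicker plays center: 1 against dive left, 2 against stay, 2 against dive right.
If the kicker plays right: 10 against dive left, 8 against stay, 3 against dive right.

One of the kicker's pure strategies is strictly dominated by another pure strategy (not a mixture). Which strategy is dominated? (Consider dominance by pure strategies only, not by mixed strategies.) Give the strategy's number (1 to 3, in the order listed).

2

Compare center with left: 9 > 1, 5 > 2, 10 > 2.
So left strictly dominates center for the kicker; center is strictly dominated.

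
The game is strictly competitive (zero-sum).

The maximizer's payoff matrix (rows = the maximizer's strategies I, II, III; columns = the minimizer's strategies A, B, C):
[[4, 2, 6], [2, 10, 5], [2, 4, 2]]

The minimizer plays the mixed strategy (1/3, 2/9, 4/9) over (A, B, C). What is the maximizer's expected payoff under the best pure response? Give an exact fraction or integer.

46/9

I: (4)·(1/3) + (2)·(2/9) + (6)·(4/9) = 40/9.
II: (2)·(1/3) + (10)·(2/9) + (5)·(4/9) = 46/9.
III: (2)·(1/3) + (4)·(2/9) + (2)·(4/9) = 22/9.
The best pure response is II with expected payoff 46/9.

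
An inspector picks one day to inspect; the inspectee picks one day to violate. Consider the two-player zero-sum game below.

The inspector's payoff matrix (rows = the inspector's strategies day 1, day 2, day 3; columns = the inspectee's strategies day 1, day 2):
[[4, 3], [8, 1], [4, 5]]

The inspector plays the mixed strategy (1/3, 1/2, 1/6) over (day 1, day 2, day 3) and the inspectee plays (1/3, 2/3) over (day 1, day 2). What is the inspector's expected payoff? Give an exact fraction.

32/9

Against (1/3, 2/3), each row's expected payoff is day 1: 10/3; day 2: 10/3; day 3: 14/3.
Taking the (1/3, 1/2, 1/6)-weighted average: (1/3)·(10/3) + (1/2)·(10/3) + (1/6)·(14/3) = 32/9.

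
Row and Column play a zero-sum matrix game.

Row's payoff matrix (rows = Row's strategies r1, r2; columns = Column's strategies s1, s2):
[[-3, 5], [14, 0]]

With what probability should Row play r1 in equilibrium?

Row minima are -3 and 0, so Row's maximin is 0; column maxima are 14 and 5, so Column's minimax is 5. These differ, so the equilibrium is in mixed strategies.
Let Row play r1 with probability p. Column is indifferent when −3p + 14(1−p) = 5p, giving p = 7/11.

7/11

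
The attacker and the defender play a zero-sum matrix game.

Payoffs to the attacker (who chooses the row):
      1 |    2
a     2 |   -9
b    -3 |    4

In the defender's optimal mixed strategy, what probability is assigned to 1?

13/18

Row minima are -9 and -3, so the attacker's maximin is -3; column maxima are 2 and 4, so the defender's minimax is 2. These differ, so the equilibrium is in mixed strategies.
Let the defender play 1 with probability q. The attacker is indifferent when 2q − 9(1−q) = −3q + 4(1−q), giving q = 13/18.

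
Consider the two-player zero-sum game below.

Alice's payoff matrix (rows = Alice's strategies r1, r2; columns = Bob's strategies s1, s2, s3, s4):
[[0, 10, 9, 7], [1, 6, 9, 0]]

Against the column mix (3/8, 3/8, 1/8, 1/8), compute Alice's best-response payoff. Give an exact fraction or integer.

r1: (0)·(3/8) + (10)·(3/8) + (9)·(1/8) + (7)·(1/8) = 23/4.
r2: (1)·(3/8) + (6)·(3/8) + (9)·(1/8) + (0)·(1/8) = 15/4.
The best pure response is r1 with expected payoff 23/4.

23/4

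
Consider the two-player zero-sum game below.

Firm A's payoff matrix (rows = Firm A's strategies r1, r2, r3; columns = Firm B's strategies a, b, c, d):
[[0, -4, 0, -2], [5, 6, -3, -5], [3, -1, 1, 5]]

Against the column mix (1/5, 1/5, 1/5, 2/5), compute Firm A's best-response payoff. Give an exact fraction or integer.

r1: (0)·(1/5) + (-4)·(1/5) + (0)·(1/5) + (-2)·(2/5) = -8/5.
r2: (5)·(1/5) + (6)·(1/5) + (-3)·(1/5) + (-5)·(2/5) = -2/5.
r3: (3)·(1/5) + (-1)·(1/5) + (1)·(1/5) + (5)·(2/5) = 13/5.
The best pure response is r3 with expected payoff 13/5.

13/5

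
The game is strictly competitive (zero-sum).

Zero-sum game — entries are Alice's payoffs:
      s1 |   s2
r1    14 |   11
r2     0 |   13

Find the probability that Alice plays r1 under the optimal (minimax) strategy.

Row minima are 11 and 0, so Alice's maximin is 11; column maxima are 14 and 13, so Bob's minimax is 13. These differ, so the equilibrium is in mixed strategies.
Let Alice play r1 with probability p. Bob is indifferent when 14p = 11p + 13(1−p), giving p = 13/16.

13/16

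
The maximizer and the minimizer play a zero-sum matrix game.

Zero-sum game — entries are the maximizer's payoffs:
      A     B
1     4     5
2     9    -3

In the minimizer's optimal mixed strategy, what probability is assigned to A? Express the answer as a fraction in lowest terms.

8/13

Row minima are 4 and -3, so the maximizer's maximin is 4; column maxima are 9 and 5, so the minimizer's minimax is 5. These differ, so the equilibrium is in mixed strategies.
Let the minimizer play A with probability q. The maximizer is indifferent when 4q + 5(1−q) = 9q − 3(1−q), giving q = 8/13.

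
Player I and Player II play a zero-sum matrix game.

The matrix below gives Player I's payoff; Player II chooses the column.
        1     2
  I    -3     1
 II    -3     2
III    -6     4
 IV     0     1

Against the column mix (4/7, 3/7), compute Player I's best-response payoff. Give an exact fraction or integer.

I: (-3)·(4/7) + (1)·(3/7) = -9/7.
II: (-3)·(4/7) + (2)·(3/7) = -6/7.
III: (-6)·(4/7) + (4)·(3/7) = -12/7.
IV: (0)·(4/7) + (1)·(3/7) = 3/7.
The best pure response is IV with expected payoff 3/7.

3/7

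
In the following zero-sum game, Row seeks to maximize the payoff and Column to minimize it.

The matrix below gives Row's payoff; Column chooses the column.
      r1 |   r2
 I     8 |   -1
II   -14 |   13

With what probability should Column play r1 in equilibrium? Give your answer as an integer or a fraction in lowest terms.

Row minima are -1 and -14, so Row's maximin is -1; column maxima are 8 and 13, so Column's minimax is 8. These differ, so the equilibrium is in mixed strategies.
Let Column play r1 with probability q. Row is indifferent when 8q − (1−q) = −14q + 13(1−q), giving q = 7/18.

7/18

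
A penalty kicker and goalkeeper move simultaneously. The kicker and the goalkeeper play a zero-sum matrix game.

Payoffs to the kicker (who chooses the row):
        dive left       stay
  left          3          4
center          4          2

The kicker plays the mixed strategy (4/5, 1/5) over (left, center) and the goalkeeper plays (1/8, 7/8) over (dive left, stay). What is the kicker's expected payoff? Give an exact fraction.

71/20

Against (1/8, 7/8), each row's expected payoff is left: 31/8; center: 9/4.
Taking the (4/5, 1/5)-weighted average: (4/5)·(31/8) + (1/5)·(9/4) = 71/20.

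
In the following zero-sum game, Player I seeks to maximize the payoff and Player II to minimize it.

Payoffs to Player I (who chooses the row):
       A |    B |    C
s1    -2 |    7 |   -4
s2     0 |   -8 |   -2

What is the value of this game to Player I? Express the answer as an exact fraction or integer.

Column A is strictly dominated by C for Player II (it gives Player I more in every row).
The remaining 2×2 game on (s1, s2) × (B, C) has no saddle point. Let Player I play s1 with probability p; indifference gives 7p − 8(1−p) = −4p − 2(1−p), so p = 6/17.
Similarly Player II's optimal q on B is 2/17, and the value is 7·(2/17) + (-4)·(15/17) = -46/17.

-46/17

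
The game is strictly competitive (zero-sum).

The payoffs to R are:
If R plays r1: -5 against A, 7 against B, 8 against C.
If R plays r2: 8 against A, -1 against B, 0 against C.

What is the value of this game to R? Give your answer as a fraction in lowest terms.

17/7

Column C is strictly dominated by B for C (it gives R more in every row).
The remaining 2×2 game on (r1, r2) × (A, B) has no saddle point. Let R play r1 with probability p; indifference gives −5p + 8(1−p) = 7p − (1−p), so p = 3/7.
Similarly C's optimal q on A is 8/21, and the value is -5·(8/21) + (7)·(13/21) = 17/7.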